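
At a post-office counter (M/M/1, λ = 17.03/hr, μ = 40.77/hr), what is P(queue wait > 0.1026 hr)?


ρ = 17.03/40.77 = 0.4177
P(Wq > t) = ρ·e^{−(μ−λ)t} = 0.4177·e^{−2.4357}
= 0.4177·0.087534 = 0.036564

Final: 0.036564


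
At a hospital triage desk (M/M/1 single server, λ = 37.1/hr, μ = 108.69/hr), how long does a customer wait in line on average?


ρ = 37.1/108.69 = 0.3413
Wq = ρ/(μ−λ) = 0.3413/(108.69 − 37.1) = 0.3413/71.59 = 0.004768 hr

Final: 0.004768 hr


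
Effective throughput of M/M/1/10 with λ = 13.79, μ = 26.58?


ρ = 0.5188; P_K = (1−ρ)ρ^10/(1−ρ^11) = 0.0006803
λ_eff = λ(1 − P_K) = 13.79·(1 − 0.0006803) = 13.79·0.999320 = 13.7806 /hr

Final: 13.7806 /hr


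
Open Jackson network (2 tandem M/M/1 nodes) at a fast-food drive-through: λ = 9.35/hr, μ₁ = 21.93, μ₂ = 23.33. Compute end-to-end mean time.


Each node sees arrival rate λ = 9.35/hr (tandem ⇒ throughput preserved).
W₁ = 1/(μ₁−λ) = 1/(21.93−9.35) = 0.07949 hr
W₂ = 1/(μ₂−λ) = 1/(23.33−9.35) = 0.07153 hr
W_total = W₁ + W₂ = 0.07949 + 0.07153 = 0.15102 hr

Final: 0.15102 hr


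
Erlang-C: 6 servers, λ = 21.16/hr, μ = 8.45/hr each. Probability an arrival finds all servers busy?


a = λ/μ = 2.5041; ρ = a/6 = 0.4174
P₀ = 0.081278 (from M/M/c formula)
C(c,a) = [a^c/(c!(1−ρ))]·P₀ = [246.57766/(720·0.5826)]·0.081278
= 0.58779·0.081278 = 0.047774

Final: 0.047774


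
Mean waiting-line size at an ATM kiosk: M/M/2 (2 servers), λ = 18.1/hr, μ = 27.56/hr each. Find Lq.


a = λ/μ = 0.6567; ρ = a/2 = 0.3284
P₀ = 0.505600
Lq = P₀·a^c·ρ / (c!·(1−ρ)²) = 0.505600·0.43132·0.3284/(2·0.45108)
= 0.07938

Final: 0.07938


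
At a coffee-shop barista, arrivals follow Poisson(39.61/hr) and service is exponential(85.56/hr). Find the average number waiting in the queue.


ρ = 39.61/85.56 = 0.4629
Lq = ρ²/(1−ρ) = 0.2143/0.5371 = 0.3991

Final: 0.3991


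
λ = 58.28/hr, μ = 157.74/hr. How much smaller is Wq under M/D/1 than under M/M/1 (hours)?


ρ = 58.28/157.74 = 0.3695
Wq(M/M/1) = ρ/(μ−λ) = 0.3695/99.46 = 0.003715 hr
Wq(M/D/1) = ρ/(2(μ−λ)) = 0.001857 hr
Savings = 0.003715 − 0.001857 = 0.001857 hr

Final: 0.001857 hr


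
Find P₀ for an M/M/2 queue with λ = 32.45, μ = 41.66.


a = λ/μ = 32.45/41.66 = 0.7789; ρ = a/c = 0.3895
Σ_{k=0}^{1} a^k/k! (terms k=0..1) = 1.00000 + 0.77892 = 1.77892
Tail: a^2/(2!(1−ρ)) = 0.60672/(2·0.6105) = 0.49688
P₀ = 1/(1.77892 + 0.49688) = 1/2.27580 = 0.439406

Final: 0.439406


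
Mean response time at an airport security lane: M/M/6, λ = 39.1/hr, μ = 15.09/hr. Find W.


a = 2.5911; ρ = 0.4319; P₀ = 0.074411
Lq = P₀·a^c·ρ/(c!(1−ρ)²) = 0.04185
Wq = Lq/λ = 0.04185/39.1 = 0.001070 hr
W = Wq + 1/μ = 0.001070 + 0.06627 = 0.06734 hr

Final: 0.06734 hr


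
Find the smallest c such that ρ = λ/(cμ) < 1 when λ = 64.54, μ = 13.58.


Stability requires cμ > λ ⇔ c > λ/μ.
λ/μ = 64.54/13.58 = 4.7526
Minimum integer c = ⌊4.7526⌋ + 1 = 5
Check: 5·13.58 = 67.90 > 64.54, while 4·13.58 = 54.32 ≤ 64.54

Final: 5 servers


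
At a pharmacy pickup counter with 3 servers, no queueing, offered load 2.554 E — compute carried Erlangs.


B(3,2.554) = 0.289468 (Erlang-B)
Carried load = a(1 − B) = 2.554·(1 − 0.289468) = 2.554·0.710532 = 1.8147 E

Final: 1.8147 Erlangs


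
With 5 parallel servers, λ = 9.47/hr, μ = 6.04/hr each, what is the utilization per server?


ρ = λ/(cμ) = 9.47/(5·6.04) = 9.47/30.20 = 0.3136

Final: 0.3136


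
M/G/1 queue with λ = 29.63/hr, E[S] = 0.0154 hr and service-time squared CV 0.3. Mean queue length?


ρ = λ·E[S] = 29.63·0.0154 = 0.4563
Lq = ρ²(1+C_s²)/(2(1−ρ)) = 0.2082·(1+0.3)/(2·0.5437)
= 0.2082·1.3000/1.0874 = 0.24892

Final: 0.24892


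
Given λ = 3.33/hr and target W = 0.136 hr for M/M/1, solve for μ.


W = 1/(μ−λ) ⇒ μ − λ = 1/W = 1/0.136 = 7.3529
μ = λ + 1/W = 3.33 + 7.3529 = 10.6829 per hr

Final: 10.6829 /hr


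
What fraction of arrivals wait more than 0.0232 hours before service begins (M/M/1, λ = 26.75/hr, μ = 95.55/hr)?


ρ = 26.75/95.55 = 0.2800
P(Wq > t) = ρ·e^{−(μ−λ)t} = 0.2800·e^{−1.5962}
= 0.2800·0.202673 = 0.056740

Final: 0.056740


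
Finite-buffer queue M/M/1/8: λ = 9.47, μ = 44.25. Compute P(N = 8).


ρ = λ/μ = 9.47/44.25 = 0.2140
P_K = (1−ρ)ρ^K/(1−ρ^(K+1)) = (0.7860·0.000004400)/(1 − 0.0000009417)
= 0.000003459/0.999999 = 0.000003459

Final: 0.000003459


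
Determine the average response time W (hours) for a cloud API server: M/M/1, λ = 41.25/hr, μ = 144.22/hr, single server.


W = 1/(μ−λ) = 1/(144.22 − 41.25) = 1/102.97 = 0.009712 hr

Final: 0.009712 hr


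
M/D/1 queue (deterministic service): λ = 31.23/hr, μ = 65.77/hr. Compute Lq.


ρ = 31.23/65.77 = 0.4748
M/D/1: Lq = ρ²/(2(1−ρ)) = 0.2255/(2·0.5252) = 0.21467

Final: 0.21467


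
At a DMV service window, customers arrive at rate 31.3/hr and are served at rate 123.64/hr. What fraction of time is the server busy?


ρ = λ/μ = 31.3/123.64 = 0.2532

Final: 0.2532


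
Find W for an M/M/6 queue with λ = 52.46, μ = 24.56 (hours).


a = 2.1360; ρ = 0.3560; P₀ = 0.117867
Lq = P₀·a^c·ρ/(c!(1−ρ)²) = 0.01335
Wq = Lq/λ = 0.01335/52.46 = 0.0002544 hr
W = Wq + 1/μ = 0.0002544 + 0.04072 = 0.04097 hr

Final: 0.04097 hr


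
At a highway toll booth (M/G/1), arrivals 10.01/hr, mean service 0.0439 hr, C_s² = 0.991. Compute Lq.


ρ = λ·E[S] = 10.01·0.0439 = 0.4394
Lq = ρ²(1+C_s²)/(2(1−ρ)) = 0.1931·(1+0.991)/(2·0.5606)
= 0.1931·1.9910/1.1211 = 0.34294

Final: 0.34294


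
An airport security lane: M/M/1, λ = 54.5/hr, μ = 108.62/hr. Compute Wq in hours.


ρ = 54.5/108.62 = 0.5017
Wq = ρ/(μ−λ) = 0.5017/(108.62 − 54.5) = 0.5017/54.12 = 0.009271 hr

Final: 0.009271 hr


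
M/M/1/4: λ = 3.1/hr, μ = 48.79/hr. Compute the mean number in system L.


ρ = 3.1/48.79 = 0.06354
L = ρ[1 − (K+1)ρ^K + Kρ^(K+1)] / [(1−ρ)(1−ρ^(K+1))]
Numerator: 0.06354·(1 − 5·0.00001630 + 4·0.000001036) = 0.063533
Denominator: (0.9365)·(0.999999) = 0.936461
L = 0.063533/0.936461 = 0.06784

Final: 0.06784


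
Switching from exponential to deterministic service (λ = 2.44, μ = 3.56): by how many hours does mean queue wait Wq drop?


ρ = 2.44/3.56 = 0.6854
Wq(M/M/1) = ρ/(μ−λ) = 0.6854/1.12 = 0.61196 hr
Wq(M/D/1) = ρ/(2(μ−λ)) = 0.30598 hr
Savings = 0.61196 − 0.30598 = 0.30598 hr

Final: 0.30598 hr


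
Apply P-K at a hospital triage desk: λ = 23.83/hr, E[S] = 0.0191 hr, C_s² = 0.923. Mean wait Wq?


ρ = λ·E[S] = 23.83·0.0191 = 0.4552
E[S²] = E[S]²(1+C_s²) = 0.0191²·(1+0.923) = 0.0007015
Wq = λ·E[S²]/(2(1−ρ)) = 23.83·0.0007015/(2·0.5448) = 0.01534 hr

Final: 0.01534 hr


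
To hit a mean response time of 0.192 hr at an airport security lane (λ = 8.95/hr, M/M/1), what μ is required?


W = 1/(μ−λ) ⇒ μ − λ = 1/W = 1/0.192 = 5.2083
μ = λ + 1/W = 8.95 + 5.2083 = 14.1583 per hr

Final: 14.1583 /hr


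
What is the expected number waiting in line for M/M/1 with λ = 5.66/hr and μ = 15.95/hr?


ρ = 5.66/15.95 = 0.3549
Lq = ρ²/(1−ρ) = 0.1259/0.6451 = 0.1952

Final: 0.1952


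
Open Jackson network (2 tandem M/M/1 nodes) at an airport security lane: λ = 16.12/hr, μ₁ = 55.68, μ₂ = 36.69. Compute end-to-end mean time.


Each node sees arrival rate λ = 16.12/hr (tandem ⇒ throughput preserved).
W₁ = 1/(μ₁−λ) = 1/(55.68−16.12) = 0.02528 hr
W₂ = 1/(μ₂−λ) = 1/(36.69−16.12) = 0.04861 hr
W_total = W₁ + W₂ = 0.02528 + 0.04861 = 0.07389 hr

Final: 0.07389 hr


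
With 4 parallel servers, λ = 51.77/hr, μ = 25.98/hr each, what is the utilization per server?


ρ = λ/(cμ) = 51.77/(4·25.98) = 51.77/103.92 = 0.4982

Final: 0.4982


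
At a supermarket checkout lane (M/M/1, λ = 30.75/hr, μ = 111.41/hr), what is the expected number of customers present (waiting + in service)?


ρ = λ/μ = 30.75/111.41 = 0.2760
L = ρ/(1−ρ) = 0.2760/(1 − 0.2760) = 0.2760/0.7240 = 0.3812

Final: 0.3812


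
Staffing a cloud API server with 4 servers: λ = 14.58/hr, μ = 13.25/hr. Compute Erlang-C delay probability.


a = λ/μ = 1.1004; ρ = a/4 = 0.2751
P₀ = 0.331992 (from M/M/c formula)
C(c,a) = [a^c/(c!(1−ρ))]·P₀ = [1.46611/(24·0.7249)]·0.331992
= 0.08427·0.331992 = 0.027977

Final: 0.027977


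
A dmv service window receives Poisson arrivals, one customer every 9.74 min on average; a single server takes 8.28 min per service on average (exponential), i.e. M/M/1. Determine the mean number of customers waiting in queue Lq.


λ = 60/9.74 = 6.1602 /hr
μ = 60/8.28 = 7.2464 /hr
ρ = λ/μ = 6.1602/7.2464 = 0.8501
Lq = ρ²/(1−ρ) = 0.7227/0.1499 = 4.8211

Final: 4.8211


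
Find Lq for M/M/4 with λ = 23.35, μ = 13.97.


a = λ/μ = 1.6714; ρ = a/4 = 0.4179
P₀ = 0.185008
Lq = P₀·a^c·ρ / (c!·(1−ρ)²) = 0.185008·7.80480·0.4179/(24·0.33889)
= 0.07419

Final: 0.07419


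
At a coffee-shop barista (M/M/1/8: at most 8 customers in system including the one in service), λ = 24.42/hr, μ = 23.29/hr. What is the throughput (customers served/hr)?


ρ = 1.0485; P_K = (1−ρ)ρ^8/(1−ρ^9) = 0.133296
λ_eff = λ(1 − P_K) = 24.42·(1 − 0.133296) = 24.42·0.866704 = 21.1649 /hr

Final: 21.1649 /hr


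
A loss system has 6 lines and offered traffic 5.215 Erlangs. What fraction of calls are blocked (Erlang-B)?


B(c,a) = (a^c/c!) / Σ_{k=0}^{c} a^k/k!
a^6/6! = 27.937876
Σ terms (k=0..6): 1.00000 + 5.21500 + 13.59811 + 23.63805 + 30.81811 + 32.14329 + 27.93788 = 134.350440
B = 27.937876/134.350440 = 0.207948

Final: 0.207948


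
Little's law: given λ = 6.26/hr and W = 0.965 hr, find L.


L = λW = 6.26·0.965 = 6.0409

Final: 6.0409


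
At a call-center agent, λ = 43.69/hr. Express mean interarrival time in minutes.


Mean interarrival time = 1/λ = 1/43.69 hour = 0.02289 hour
In minutes: 0.02289 × 60 = 1.3733 min

Final: 1.3733 min


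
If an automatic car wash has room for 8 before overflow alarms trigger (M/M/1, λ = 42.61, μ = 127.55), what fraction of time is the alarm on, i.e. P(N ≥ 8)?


ρ = 42.61/127.55 = 0.3341
P(N ≥ n) = ρ^n = 0.3341^8 = 0.0001551

Final: 0.0001551


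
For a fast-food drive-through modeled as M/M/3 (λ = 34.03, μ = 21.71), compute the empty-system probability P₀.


a = λ/μ = 34.03/21.71 = 1.5675; ρ = a/c = 0.5225
Σ_{k=0}^{2} a^k/k! (terms k=0..2) = 1.00000 + 1.56748 + 1.22850 = 3.79598
Tail: a^3/(3!(1−ρ)) = 3.85129/(6·0.4775) = 1.34424
P₀ = 1/(3.79598 + 1.34424) = 1/5.14021 = 0.194544

Final: 0.194544


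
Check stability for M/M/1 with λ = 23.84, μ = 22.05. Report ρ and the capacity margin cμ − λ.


Total capacity cμ = 1·22.05 = 22.05/hr
ρ = λ/(cμ) = 23.84/22.05 = 1.0812
Stable ⇔ ρ < 1: NO
Spare capacity = cμ − λ = 22.05 − 23.84 = -1.79/hr

Final: ρ = 1.0812; unstable; margin = -1.79/hr


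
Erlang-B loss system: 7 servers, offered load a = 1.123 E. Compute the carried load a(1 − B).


B(7,1.123) = 0.0001454 (Erlang-B)
Carried load = a(1 − B) = 1.123·(1 − 0.0001454) = 1.123·0.999855 = 1.1228 E

Final: 1.1228 Erlangs


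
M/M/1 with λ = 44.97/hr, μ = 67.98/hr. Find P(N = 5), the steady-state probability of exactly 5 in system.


ρ = 44.97/67.98 = 0.6615
P_n = (1−ρ)·ρ^n = (1 − 0.6615)·0.6615^5 = 0.3385·0.126680 = 0.042879

Final: 0.042879


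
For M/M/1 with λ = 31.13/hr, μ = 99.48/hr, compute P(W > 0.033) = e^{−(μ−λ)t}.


W ~ Exponential(μ−λ) for M/M/1.
μ − λ = 99.48 − 31.13 = 68.3500
P(W > t) = e^{−(μ−λ)t} = e^{−2.2556} = 0.104816

Final: 0.104816


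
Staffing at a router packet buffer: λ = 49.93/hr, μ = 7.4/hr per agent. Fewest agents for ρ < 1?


Stability requires cμ > λ ⇔ c > λ/μ.
λ/μ = 49.93/7.4 = 6.7473
Minimum integer c = ⌊6.7473⌋ + 1 = 7
Check: 7·7.4 = 51.80 > 49.93, while 6·7.4 = 44.40 ≤ 49.93

Final: 7 servers


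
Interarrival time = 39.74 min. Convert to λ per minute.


λ = 1/(interarrival time) in consistent units.
1 minute = 1 min, so λ = 1/39.74 = 0.02516 per minute

Final: 0.02516 /min


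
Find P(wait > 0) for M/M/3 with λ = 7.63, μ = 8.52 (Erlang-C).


a = λ/μ = 0.8955; ρ = a/3 = 0.2985
P₀ = 0.405322 (from M/M/c formula)
C(c,a) = [a^c/(c!(1−ρ))]·P₀ = [0.71822/(6·0.7015)]·0.405322
= 0.17064·0.405322 = 0.069165

Final: 0.069165


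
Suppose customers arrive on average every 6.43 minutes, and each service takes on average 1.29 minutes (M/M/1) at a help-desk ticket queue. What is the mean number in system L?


λ = 60/6.43 = 9.3313 /hr
μ = 60/1.29 = 46.5116 /hr
ρ = λ/μ = 9.3313/46.5116 = 0.2006
L = ρ/(1−ρ) = 0.2006/0.7994 = 0.2510

Final: 0.2510


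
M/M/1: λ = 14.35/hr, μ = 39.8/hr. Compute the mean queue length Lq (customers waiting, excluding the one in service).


ρ = 14.35/39.8 = 0.3606
Lq = ρ²/(1−ρ) = 0.1300/0.6394 = 0.2033

Final: 0.2033


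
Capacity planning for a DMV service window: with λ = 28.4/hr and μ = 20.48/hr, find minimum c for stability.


Stability requires cμ > λ ⇔ c > λ/μ.
λ/μ = 28.4/20.48 = 1.3867
Minimum integer c = ⌊1.3867⌋ + 1 = 2
Check: 2·20.48 = 40.96 > 28.4, while 1·20.48 = 20.48 ≤ 28.4

Final: 2 servers


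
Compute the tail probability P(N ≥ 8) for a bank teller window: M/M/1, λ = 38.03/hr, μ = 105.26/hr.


ρ = 38.03/105.26 = 0.3613
P(N ≥ n) = ρ^n = 0.3613^8 = 0.0002903

Final: 0.0002903


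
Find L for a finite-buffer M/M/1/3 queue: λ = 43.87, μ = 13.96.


ρ = 43.87/13.96 = 3.1426
L = ρ[1 − (K+1)ρ^K + Kρ^(K+1)] / [(1−ρ)(1−ρ^(K+1))]
Numerator: 3.1426·(1 − 4·31.034635 + 3·97.527898) = 532.489888
Denominator: (-2.1426)·(-96.527898) = 206.815862
L = 532.489888/206.815862 = 2.5747

Final: 2.5747


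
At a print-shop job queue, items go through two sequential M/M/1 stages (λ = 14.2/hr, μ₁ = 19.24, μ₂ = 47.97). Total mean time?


Each node sees arrival rate λ = 14.2/hr (tandem ⇒ throughput preserved).
W₁ = 1/(μ₁−λ) = 1/(19.24−14.2) = 0.19841 hr
W₂ = 1/(μ₂−λ) = 1/(47.97−14.2) = 0.02961 hr
W_total = W₁ + W₂ = 0.19841 + 0.02961 = 0.22802 hr

Final: 0.22802 hr


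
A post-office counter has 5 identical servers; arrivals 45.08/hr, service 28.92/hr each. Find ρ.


ρ = λ/(cμ) = 45.08/(5·28.92) = 45.08/144.60 = 0.3118

Final: 0.3118


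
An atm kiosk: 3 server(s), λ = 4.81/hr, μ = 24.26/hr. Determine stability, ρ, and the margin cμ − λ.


Total capacity cμ = 3·24.26 = 72.78/hr
ρ = λ/(cμ) = 4.81/72.78 = 0.06609
Stable ⇔ ρ < 1: YES
Spare capacity = cμ − λ = 72.78 − 4.81 = 67.97/hr

Final: ρ = 0.06609; stable; margin = 67.97/hr


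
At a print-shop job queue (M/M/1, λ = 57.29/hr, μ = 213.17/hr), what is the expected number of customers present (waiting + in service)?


ρ = λ/μ = 57.29/213.17 = 0.2688
L = ρ/(1−ρ) = 0.2688/(1 − 0.2688) = 0.2688/0.7312 = 0.3675

Final: 0.3675


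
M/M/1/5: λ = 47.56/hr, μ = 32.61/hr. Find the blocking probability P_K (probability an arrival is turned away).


ρ = λ/μ = 47.56/32.61 = 1.4584
P_K = (1−ρ)ρ^K/(1−ρ^(K+1)) = (-0.4584·6.598652)/(1 − 9.623793)
= -3.025141/-8.623793 = 0.350790

Final: 0.350790


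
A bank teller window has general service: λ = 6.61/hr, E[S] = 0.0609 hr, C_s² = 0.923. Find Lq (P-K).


ρ = λ·E[S] = 6.61·0.0609 = 0.4025
Lq = ρ²(1+C_s²)/(2(1−ρ)) = 0.1620·(1+0.923)/(2·0.5975)
= 0.1620·1.9230/1.1949 = 0.26079

Final: 0.26079


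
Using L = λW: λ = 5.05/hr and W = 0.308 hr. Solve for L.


L = λW = 5.05·0.308 = 1.5554

Final: 1.5554


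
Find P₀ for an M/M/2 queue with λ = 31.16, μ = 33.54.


a = λ/μ = 31.16/33.54 = 0.9290; ρ = a/c = 0.4645
Σ_{k=0}^{1} a^k/k! (terms k=0..1) = 1.00000 + 0.92904 = 1.92904
Tail: a^2/(2!(1−ρ)) = 0.86312/(2·0.5355) = 0.80593
P₀ = 1/(1.92904 + 0.80593) = 1/2.73497 = 0.365635

Final: 0.365635


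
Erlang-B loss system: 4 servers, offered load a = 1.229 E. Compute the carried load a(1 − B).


B(4,1.229) = 0.028052 (Erlang-B)
Carried load = a(1 − B) = 1.229·(1 − 0.028052) = 1.229·0.971948 = 1.1945 E

Final: 1.1945 Erlangs


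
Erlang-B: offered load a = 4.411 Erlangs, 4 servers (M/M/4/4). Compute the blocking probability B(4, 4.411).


B(c,a) = (a^c/c!) / Σ_{k=0}^{c} a^k/k!
a^4/4! = 15.773824
Σ terms (k=0..4): 1.00000 + 4.41100 + 9.72846 + 14.30408 + 15.77382 = 45.217364
B = 15.773824/45.217364 = 0.348844

Final: 0.348844


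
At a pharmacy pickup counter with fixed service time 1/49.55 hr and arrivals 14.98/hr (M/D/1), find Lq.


ρ = 14.98/49.55 = 0.3023
M/D/1: Lq = ρ²/(2(1−ρ)) = 0.09140/(2·0.6977) = 0.06550

Final: 0.06550


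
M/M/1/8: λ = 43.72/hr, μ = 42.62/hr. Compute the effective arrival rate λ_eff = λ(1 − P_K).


ρ = 1.0258; P_K = (1−ρ)ρ^8/(1−ρ^9) = 0.122768
λ_eff = λ(1 − P_K) = 43.72·(1 − 0.122768) = 43.72·0.877232 = 38.3526 /hr

Final: 38.3526 /hr


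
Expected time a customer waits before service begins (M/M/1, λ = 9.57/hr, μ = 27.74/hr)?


ρ = 9.57/27.74 = 0.3450
Wq = ρ/(μ−λ) = 0.3450/(27.74 − 9.57) = 0.3450/18.17 = 0.01899 hr

Final: 0.01899 hr


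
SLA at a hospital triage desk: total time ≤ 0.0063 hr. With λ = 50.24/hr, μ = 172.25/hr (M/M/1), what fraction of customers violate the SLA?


W ~ Exponential(μ−λ) for M/M/1.
μ − λ = 172.25 − 50.24 = 122.0100
P(W > t) = e^{−(μ−λ)t} = e^{−0.7687} = 0.463633

Final: 0.463633


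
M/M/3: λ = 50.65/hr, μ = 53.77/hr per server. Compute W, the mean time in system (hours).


a = 0.9420; ρ = 0.3140; P₀ = 0.386294
Lq = P₀·a^c·ρ/(c!(1−ρ)²) = 0.03590
Wq = Lq/λ = 0.03590/50.65 = 0.0007089 hr
W = Wq + 1/μ = 0.0007089 + 0.01860 = 0.01931 hr

Final: 0.01931 hr


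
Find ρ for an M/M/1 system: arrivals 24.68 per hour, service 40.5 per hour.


ρ = λ/μ = 24.68/40.5 = 0.6094

Final: 0.6094


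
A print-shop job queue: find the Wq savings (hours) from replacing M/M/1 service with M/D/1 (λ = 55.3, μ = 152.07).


ρ = 55.3/152.07 = 0.3636
Wq(M/M/1) = ρ/(μ−λ) = 0.3636/96.77 = 0.003758 hr
Wq(M/D/1) = ρ/(2(μ−λ)) = 0.001879 hr
Savings = 0.003758 − 0.001879 = 0.001879 hr

Final: 0.001879 hr


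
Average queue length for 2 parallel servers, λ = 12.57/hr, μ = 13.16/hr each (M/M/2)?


a = λ/μ = 0.9552; ρ = a/2 = 0.4776
P₀ = 0.353561
Lq = P₀·a^c·ρ / (c!·(1−ρ)²) = 0.353561·0.91234·0.4776/(2·0.27292)
= 0.28223

Final: 0.28223


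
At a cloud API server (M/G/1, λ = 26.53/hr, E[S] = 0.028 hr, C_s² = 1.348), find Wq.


ρ = λ·E[S] = 26.53·0.028 = 0.7428
E[S²] = E[S]²(1+C_s²) = 0.028²·(1+1.348) = 0.001841
Wq = λ·E[S²]/(2(1−ρ)) = 26.53·0.001841/(2·0.2572) = 0.09496 hr

Final: 0.09496 hr


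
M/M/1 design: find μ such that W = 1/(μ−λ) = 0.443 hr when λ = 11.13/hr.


W = 1/(μ−λ) ⇒ μ − λ = 1/W = 1/0.443 = 2.2573
μ = λ + 1/W = 11.13 + 2.2573 = 13.3873 per hr

Final: 13.3873 /hr


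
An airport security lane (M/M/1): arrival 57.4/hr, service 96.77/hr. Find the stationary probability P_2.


ρ = 57.4/96.77 = 0.5932
P_n = (1−ρ)·ρ^n = (1 − 0.5932)·0.5932^2 = 0.4068·0.351838 = 0.143142

Final: 0.143142


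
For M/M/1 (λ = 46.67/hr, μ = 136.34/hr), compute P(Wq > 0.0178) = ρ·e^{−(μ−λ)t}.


ρ = 46.67/136.34 = 0.3423
P(Wq > t) = ρ·e^{−(μ−λ)t} = 0.3423·e^{−1.5961}
= 0.3423·0.202680 = 0.069379

Final: 0.069379


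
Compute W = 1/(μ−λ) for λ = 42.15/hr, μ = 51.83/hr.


W = 1/(μ−λ) = 1/(51.83 − 42.15) = 1/9.68 = 0.1033 hr

Final: 0.1033 hr


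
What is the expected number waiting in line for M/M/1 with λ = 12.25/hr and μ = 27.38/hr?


ρ = 12.25/27.38 = 0.4474
Lq = ρ²/(1−ρ) = 0.2002/0.5526 = 0.3622

Final: 0.3622


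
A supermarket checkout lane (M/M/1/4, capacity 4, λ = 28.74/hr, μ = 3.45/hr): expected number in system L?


ρ = 28.74/3.45 = 8.3304
L = ρ[1 − (K+1)ρ^K + Kρ^(K+1)] / [(1−ρ)(1−ρ^(K+1))]
Numerator: 8.3304·(1 − 5·4815.824756 + 4·40117.914053) = 1136217.426713
Denominator: (-7.3304)·(-40116.914053) = 294074.422148
L = 1136217.426713/294074.422148 = 3.8637

Final: 3.8637


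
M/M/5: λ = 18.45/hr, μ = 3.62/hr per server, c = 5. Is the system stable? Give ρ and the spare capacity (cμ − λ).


Total capacity cμ = 5·3.62 = 18.10/hr
ρ = λ/(cμ) = 18.45/18.10 = 1.0193
Stable ⇔ ρ < 1: NO
Spare capacity = cμ − λ = 18.10 − 18.45 = -0.35/hr

Final: ρ = 1.0193; unstable; margin = -0.35/hr


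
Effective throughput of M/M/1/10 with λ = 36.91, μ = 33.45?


ρ = 1.1034; P_K = (1−ρ)ρ^10/(1−ρ^11) = 0.141746
λ_eff = λ(1 − P_K) = 36.91·(1 − 0.141746) = 36.91·0.858254 = 31.6781 /hr

Final: 31.6781 /hr


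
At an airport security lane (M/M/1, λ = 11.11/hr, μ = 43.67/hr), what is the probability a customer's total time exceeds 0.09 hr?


W ~ Exponential(μ−λ) for M/M/1.
μ − λ = 43.67 − 11.11 = 32.5600
P(W > t) = e^{−(μ−λ)t} = e^{−2.9304} = 0.053376

Final: 0.053376


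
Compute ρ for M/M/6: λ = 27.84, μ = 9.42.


ρ = λ/(cμ) = 27.84/(6·9.42) = 27.84/56.52 = 0.4926

Final: 0.4926


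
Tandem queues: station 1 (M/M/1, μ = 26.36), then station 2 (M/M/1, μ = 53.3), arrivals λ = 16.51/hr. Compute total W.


Each node sees arrival rate λ = 16.51/hr (tandem ⇒ throughput preserved).
W₁ = 1/(μ₁−λ) = 1/(26.36−16.51) = 0.10152 hr
W₂ = 1/(μ₂−λ) = 1/(53.3−16.51) = 0.02718 hr
W_total = W₁ + W₂ = 0.10152 + 0.02718 = 0.12870 hr

Final: 0.12870 hr


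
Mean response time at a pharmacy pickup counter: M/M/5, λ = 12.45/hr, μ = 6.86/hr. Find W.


a = 1.8149; ρ = 0.3630; P₀ = 0.162137
Lq = P₀·a^c·ρ/(c!(1−ρ)²) = 0.02380
Wq = Lq/λ = 0.02380/12.45 = 0.001911 hr
W = Wq + 1/μ = 0.001911 + 0.14577 = 0.14768 hr

Final: 0.14768 hr


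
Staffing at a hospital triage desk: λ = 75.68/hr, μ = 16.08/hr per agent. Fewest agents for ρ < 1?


Stability requires cμ > λ ⇔ c > λ/μ.
λ/μ = 75.68/16.08 = 4.7065
Minimum integer c = ⌊4.7065⌋ + 1 = 5
Check: 5·16.08 = 80.40 > 75.68, while 4·16.08 = 64.32 ≤ 75.68

Final: 5 servers


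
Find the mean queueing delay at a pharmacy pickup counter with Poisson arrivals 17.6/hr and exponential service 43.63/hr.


ρ = 17.6/43.63 = 0.4034
Wq = ρ/(μ−λ) = 0.4034/(43.63 − 17.6) = 0.4034/26.03 = 0.01550 hr

Final: 0.01550 hr


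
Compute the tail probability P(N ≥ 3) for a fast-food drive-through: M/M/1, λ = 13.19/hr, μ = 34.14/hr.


ρ = 13.19/34.14 = 0.3864
P(N ≥ n) = ρ^n = 0.3864^3 = 0.057669

Final: 0.057669


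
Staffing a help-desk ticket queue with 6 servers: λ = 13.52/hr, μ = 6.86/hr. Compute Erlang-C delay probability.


a = λ/μ = 1.9708; ρ = a/6 = 0.3285
P₀ = 0.139151 (from M/M/c formula)
C(c,a) = [a^c/(c!(1−ρ))]·P₀ = [58.60241/(720·0.6715)]·0.139151
= 0.12120·0.139151 = 0.016866

Final: 0.016866


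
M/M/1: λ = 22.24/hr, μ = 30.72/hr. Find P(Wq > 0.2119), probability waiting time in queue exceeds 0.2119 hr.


ρ = 22.24/30.72 = 0.7240
P(Wq > t) = ρ·e^{−(μ−λ)t} = 0.7240·e^{−1.7969}
= 0.7240·0.165810 = 0.120040

Final: 0.120040


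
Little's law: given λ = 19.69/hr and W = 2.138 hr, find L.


L = λW = 19.69·2.138 = 42.0972

Final: 42.0972


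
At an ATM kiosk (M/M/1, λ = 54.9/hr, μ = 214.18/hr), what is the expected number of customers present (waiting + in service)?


ρ = λ/μ = 54.9/214.18 = 0.2563
L = ρ/(1−ρ) = 0.2563/(1 − 0.2563) = 0.2563/0.7437 = 0.3447

Final: 0.3447


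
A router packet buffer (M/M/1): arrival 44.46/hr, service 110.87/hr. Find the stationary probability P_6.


ρ = 44.46/110.87 = 0.4010
P_n = (1−ρ)·ρ^n = (1 − 0.4010)·0.4010^6 = 0.5990·0.004158 = 0.002491

Final: 0.002491


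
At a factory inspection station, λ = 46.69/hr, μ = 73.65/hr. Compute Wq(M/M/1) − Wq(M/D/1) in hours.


ρ = 46.69/73.65 = 0.6339
Wq(M/M/1) = ρ/(μ−λ) = 0.6339/26.96 = 0.02351 hr
Wq(M/D/1) = ρ/(2(μ−λ)) = 0.01176 hr
Savings = 0.02351 − 0.01176 = 0.01176 hr

Final: 0.01176 hr


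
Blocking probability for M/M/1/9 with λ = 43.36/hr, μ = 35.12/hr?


ρ = λ/μ = 43.36/35.12 = 1.2346
P_K = (1−ρ)ρ^K/(1−ρ^(K+1)) = (-0.2346·6.665196)/(1 − 8.229011)
= -1.563816/-7.229011 = 0.216325

Final: 0.216325


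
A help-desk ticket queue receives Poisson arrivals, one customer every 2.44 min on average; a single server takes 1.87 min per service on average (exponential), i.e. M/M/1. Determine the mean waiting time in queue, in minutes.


λ = 60/2.44 = 24.5902 /hr
μ = 60/1.87 = 32.0856 /hr
ρ = λ/μ = 24.5902/32.0856 = 0.7664
Wq = ρ/(μ−λ) = 0.7664/(32.0856−24.5902) = 0.10225 hr
In minutes: 0.10225·60 = 6.135 min

Final: 6.135 min


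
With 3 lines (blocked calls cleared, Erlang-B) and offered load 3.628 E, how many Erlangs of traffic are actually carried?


B(3,3.628) = 0.415215 (Erlang-B)
Carried load = a(1 − B) = 3.628·(1 − 0.415215) = 3.628·0.584785 = 2.1216 E

Final: 2.1216 Erlangs


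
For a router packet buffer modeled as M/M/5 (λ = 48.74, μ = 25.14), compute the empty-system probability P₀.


a = λ/μ = 48.74/25.14 = 1.9387; ρ = a/c = 0.3877
Σ_{k=0}^{4} a^k/k! (terms k=0..4) = 1.00000 + 1.93874 + 1.87936 + 1.21453 + 0.58867 = 6.62131
Tail: a^5/(5!(1−ρ)) = 27.39058/(120·0.6123) = 0.37281
P₀ = 1/(6.62131 + 0.37281) = 1/6.99412 = 0.142977

Final: 0.142977


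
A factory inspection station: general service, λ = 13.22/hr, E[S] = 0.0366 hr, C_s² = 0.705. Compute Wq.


ρ = λ·E[S] = 13.22·0.0366 = 0.4839
E[S²] = E[S]²(1+C_s²) = 0.0366²·(1+0.705) = 0.002284
Wq = λ·E[S²]/(2(1−ρ)) = 13.22·0.002284/(2·0.5161) = 0.02925 hr

Final: 0.02925 hr


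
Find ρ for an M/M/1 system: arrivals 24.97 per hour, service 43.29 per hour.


ρ = λ/μ = 24.97/43.29 = 0.5768

Final: 0.5768


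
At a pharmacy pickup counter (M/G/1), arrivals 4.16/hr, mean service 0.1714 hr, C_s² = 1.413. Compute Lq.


ρ = λ·E[S] = 4.16·0.1714 = 0.7130
Lq = ρ²(1+C_s²)/(2(1−ρ)) = 0.5084·(1+1.413)/(2·0.2870)
= 0.5084·2.4130/0.5740 = 2.13742

Final: 2.13742


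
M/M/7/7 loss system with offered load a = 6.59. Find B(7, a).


B(c,a) = (a^c/c!) / Σ_{k=0}^{c} a^k/k!
a^7/7! = 107.094549
Σ terms (k=0..7): 1.00000 + 6.59000 + 21.71405 + 47.69853 + 78.58333 + 103.57283 + 113.75749 + 107.09455 = 480.010770
B = 107.094549/480.010770 = 0.223109

Final: 0.223109


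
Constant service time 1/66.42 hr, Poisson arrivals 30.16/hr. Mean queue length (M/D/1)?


ρ = 30.16/66.42 = 0.4541
M/D/1: Lq = ρ²/(2(1−ρ)) = 0.2062/(2·0.5459) = 0.18885

Final: 0.18885


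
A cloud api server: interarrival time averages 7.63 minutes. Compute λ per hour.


λ = 1/(interarrival time) in consistent units.
1 hour = 60 min, so λ = 60/7.63 = 7.8637 per hour

Final: 7.8637 /hr


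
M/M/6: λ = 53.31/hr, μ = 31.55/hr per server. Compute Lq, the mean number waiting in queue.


a = λ/μ = 1.6897; ρ = a/6 = 0.2816
P₀ = 0.184478
Lq = P₀·a^c·ρ / (c!·(1−ρ)²) = 0.184478·23.27319·0.2816/(720·0.51607)
= 0.003254

Final: 0.003254


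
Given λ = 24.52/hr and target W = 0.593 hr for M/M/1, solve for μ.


W = 1/(μ−λ) ⇒ μ − λ = 1/W = 1/0.593 = 1.6863
μ = λ + 1/W = 24.52 + 1.6863 = 26.2063 per hr

Final: 26.2063 /hr


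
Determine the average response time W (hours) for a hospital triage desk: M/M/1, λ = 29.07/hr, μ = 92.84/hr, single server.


W = 1/(μ−λ) = 1/(92.84 − 29.07) = 1/63.77 = 0.01568 hr

Final: 0.01568 hr


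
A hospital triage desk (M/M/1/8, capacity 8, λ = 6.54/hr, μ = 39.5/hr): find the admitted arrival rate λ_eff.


ρ = 0.1656; P_K = (1−ρ)ρ^8/(1−ρ^9) = 0.0000004712
λ_eff = λ(1 − P_K) = 6.54·(1 − 0.0000004712) = 6.54·1.000000 = 6.5400 /hr

Final: 6.5400 /hr


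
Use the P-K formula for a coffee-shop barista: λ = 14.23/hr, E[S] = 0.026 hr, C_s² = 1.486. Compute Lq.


ρ = λ·E[S] = 14.23·0.026 = 0.3700
Lq = ρ²(1+C_s²)/(2(1−ρ)) = 0.1369·(1+1.486)/(2·0.6300)
= 0.1369·2.4860/1.2600 = 0.27007

Final: 0.27007


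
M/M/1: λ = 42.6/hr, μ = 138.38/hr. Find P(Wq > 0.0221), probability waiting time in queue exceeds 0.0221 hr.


ρ = 42.6/138.38 = 0.3078
P(Wq > t) = ρ·e^{−(μ−λ)t} = 0.3078·e^{−2.1167}
= 0.3078·0.120424 = 0.037072

Final: 0.037072


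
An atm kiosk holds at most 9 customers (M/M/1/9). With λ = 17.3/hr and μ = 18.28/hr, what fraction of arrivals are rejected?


ρ = λ/μ = 17.3/18.28 = 0.9464
P_K = (1−ρ)ρ^K/(1−ρ^(K+1)) = (0.05361·0.609017)/(1 − 0.576367)
= 0.032650/0.423633 = 0.077071

Final: 0.077071


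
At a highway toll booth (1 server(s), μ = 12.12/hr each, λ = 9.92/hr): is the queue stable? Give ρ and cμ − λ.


Total capacity cμ = 1·12.12 = 12.12/hr
ρ = λ/(cμ) = 9.92/12.12 = 0.8185
Stable ⇔ ρ < 1: YES
Spare capacity = cμ − λ = 12.12 − 9.92 = 2.20/hr

Final: ρ = 0.8185; stable; margin = 2.20/hr


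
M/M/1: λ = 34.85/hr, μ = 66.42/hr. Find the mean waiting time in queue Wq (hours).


ρ = 34.85/66.42 = 0.5247
Wq = ρ/(μ−λ) = 0.5247/(66.42 − 34.85) = 0.5247/31.57 = 0.01662 hr

Final: 0.01662 hr


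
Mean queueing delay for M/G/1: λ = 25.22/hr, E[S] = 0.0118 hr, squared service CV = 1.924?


ρ = λ·E[S] = 25.22·0.0118 = 0.2976
E[S²] = E[S]²(1+C_s²) = 0.0118²·(1+1.924) = 0.0004071
Wq = λ·E[S²]/(2(1−ρ)) = 25.22·0.0004071/(2·0.7024) = 0.007309 hr

Final: 0.007309 hr


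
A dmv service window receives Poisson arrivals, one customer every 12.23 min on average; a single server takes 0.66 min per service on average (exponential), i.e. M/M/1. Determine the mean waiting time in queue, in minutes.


λ = 60/12.23 = 4.9060 /hr
μ = 60/0.66 = 90.9091 /hr
ρ = λ/μ = 4.9060/90.9091 = 0.05397
Wq = ρ/(μ−λ) = 0.05397/(90.9091−4.9060) = 0.0006275 hr
In minutes: 0.0006275·60 = 0.03765 min

Final: 0.03765 min


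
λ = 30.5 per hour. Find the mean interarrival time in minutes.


Mean interarrival time = 1/λ = 1/30.5 hour = 0.03279 hour
In minutes: 0.03279 × 60 = 1.9672 min

Final: 1.9672 min


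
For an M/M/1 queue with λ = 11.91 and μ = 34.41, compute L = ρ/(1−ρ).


ρ = λ/μ = 11.91/34.41 = 0.3461
L = ρ/(1−ρ) = 0.3461/(1 − 0.3461) = 0.3461/0.6539 = 0.5293

Final: 0.5293


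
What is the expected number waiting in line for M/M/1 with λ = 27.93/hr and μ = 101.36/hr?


ρ = 27.93/101.36 = 0.2756
Lq = ρ²/(1−ρ) = 0.07593/0.7244 = 0.1048

Final: 0.1048


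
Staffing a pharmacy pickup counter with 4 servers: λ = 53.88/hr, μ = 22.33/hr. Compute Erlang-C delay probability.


a = λ/μ = 2.4129; ρ = a/4 = 0.6032
P₀ = 0.081801 (from M/M/c formula)
C(c,a) = [a^c/(c!(1−ρ))]·P₀ = [33.89655/(24·0.3968)]·0.081801
= 3.55958·0.081801 = 0.291176

Final: 0.291176


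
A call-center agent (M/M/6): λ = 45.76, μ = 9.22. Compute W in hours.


a = 4.9631; ρ = 0.8272; P₀ = 0.004781
Lq = P₀·a^c·ρ/(c!(1−ρ)²) = 2.74906
Wq = Lq/λ = 2.74906/45.76 = 0.06008 hr
W = Wq + 1/μ = 0.06008 + 0.10846 = 0.16854 hr

Final: 0.16854 hr


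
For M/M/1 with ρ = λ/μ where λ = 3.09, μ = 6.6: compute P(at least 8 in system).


ρ = 3.09/6.6 = 0.4682
P(N ≥ n) = ρ^n = 0.4682^8 = 0.002308

Final: 0.002308


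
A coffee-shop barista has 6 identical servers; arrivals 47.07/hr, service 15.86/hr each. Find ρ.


ρ = λ/(cμ) = 47.07/(6·15.86) = 47.07/95.16 = 0.4946

Final: 0.4946


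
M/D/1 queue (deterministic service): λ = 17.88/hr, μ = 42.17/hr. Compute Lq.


ρ = 17.88/42.17 = 0.4240
M/D/1: Lq = ρ²/(2(1−ρ)) = 0.1798/(2·0.5760) = 0.15605

Final: 0.15605


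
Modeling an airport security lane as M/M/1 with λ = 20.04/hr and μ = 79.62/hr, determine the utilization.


ρ = λ/μ = 20.04/79.62 = 0.2517

Final: 0.2517


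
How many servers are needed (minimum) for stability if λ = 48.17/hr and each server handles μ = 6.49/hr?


Stability requires cμ > λ ⇔ c > λ/μ.
λ/μ = 48.17/6.49 = 7.4222
Minimum integer c = ⌊7.4222⌋ + 1 = 8
Check: 8·6.49 = 51.92 > 48.17, while 7·6.49 = 45.43 ≤ 48.17

Final: 8 servers


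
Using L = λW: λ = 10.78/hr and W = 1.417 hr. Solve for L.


L = λW = 10.78·1.417 = 15.2753

Final: 15.2753


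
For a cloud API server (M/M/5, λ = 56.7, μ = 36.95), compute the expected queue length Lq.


a = λ/μ = 1.5345; ρ = a/5 = 0.3069
P₀ = 0.215174
Lq = P₀·a^c·ρ / (c!·(1−ρ)²) = 0.215174·8.50831·0.3069/(120·0.48039)
= 0.009747

Final: 0.009747


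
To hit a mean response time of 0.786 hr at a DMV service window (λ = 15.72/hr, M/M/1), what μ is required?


W = 1/(μ−λ) ⇒ μ − λ = 1/W = 1/0.786 = 1.2723
μ = λ + 1/W = 15.72 + 1.2723 = 16.9923 per hr

Final: 16.9923 /hr


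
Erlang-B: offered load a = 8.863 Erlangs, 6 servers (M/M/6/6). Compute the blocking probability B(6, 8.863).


B(c,a) = (a^c/c!) / Σ_{k=0}^{c} a^k/k!
a^6/6! = 673.212234
Σ terms (k=0..6): 1.00000 + 8.86300 + 39.27638 + 116.03553 + 257.10573 + 455.74562 + 673.21223 = 1551.238497
B = 673.212234/1551.238497 = 0.433984

Final: 0.433984


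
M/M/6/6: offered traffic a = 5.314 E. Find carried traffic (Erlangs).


B(6,5.314) = 0.215309 (Erlang-B)
Carried load = a(1 − B) = 5.314·(1 − 0.215309) = 5.314·0.784691 = 4.1698 E

Final: 4.1698 Erlangs


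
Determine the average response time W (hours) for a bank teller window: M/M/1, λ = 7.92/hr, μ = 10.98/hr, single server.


W = 1/(μ−λ) = 1/(10.98 − 7.92) = 1/3.06 = 0.3268 hr

Final: 0.3268 hr


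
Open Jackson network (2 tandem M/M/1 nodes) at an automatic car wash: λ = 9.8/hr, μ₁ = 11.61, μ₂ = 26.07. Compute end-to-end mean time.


Each node sees arrival rate λ = 9.8/hr (tandem ⇒ throughput preserved).
W₁ = 1/(μ₁−λ) = 1/(11.61−9.8) = 0.55249 hr
W₂ = 1/(μ₂−λ) = 1/(26.07−9.8) = 0.06146 hr
W_total = W₁ + W₂ = 0.55249 + 0.06146 = 0.61395 hr

Final: 0.61395 hr


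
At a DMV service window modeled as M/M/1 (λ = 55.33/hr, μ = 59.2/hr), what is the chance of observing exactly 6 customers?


ρ = 55.33/59.2 = 0.9346
P_n = (1−ρ)·ρ^n = (1 − 0.9346)·0.9346^6 = 0.06537·0.666552 = 0.043574

Final: 0.043574


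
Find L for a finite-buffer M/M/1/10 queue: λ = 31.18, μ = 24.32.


ρ = 31.18/24.32 = 1.2821
L = ρ[1 − (K+1)ρ^K + Kρ^(K+1)] / [(1−ρ)(1−ρ^(K+1))]
Numerator: 1.2821·(1 − 11·11.998457 + 10·15.382890) = 29.290065
Denominator: (-0.2821)·(-14.382890) = 4.057016
L = 29.290065/4.057016 = 7.2196

Final: 7.2196


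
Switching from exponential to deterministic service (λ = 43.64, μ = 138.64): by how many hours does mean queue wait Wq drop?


ρ = 43.64/138.64 = 0.3148
Wq(M/M/1) = ρ/(μ−λ) = 0.3148/95.00 = 0.003313 hr
Wq(M/D/1) = ρ/(2(μ−λ)) = 0.001657 hr
Savings = 0.003313 − 0.001657 = 0.001657 hr

Final: 0.001657 hr


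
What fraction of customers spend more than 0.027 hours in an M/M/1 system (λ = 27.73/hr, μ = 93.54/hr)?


W ~ Exponential(μ−λ) for M/M/1.
μ − λ = 93.54 − 27.73 = 65.8100
P(W > t) = e^{−(μ−λ)t} = e^{−1.7769} = 0.169167

Final: 0.169167


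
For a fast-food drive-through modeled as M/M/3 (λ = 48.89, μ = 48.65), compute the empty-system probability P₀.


a = λ/μ = 48.89/48.65 = 1.0049; ρ = a/c = 0.3350
Σ_{k=0}^{2} a^k/k! (terms k=0..2) = 1.00000 + 1.00493 + 0.50495 = 2.50988
Tail: a^3/(3!(1−ρ)) = 1.01487/(6·0.6650) = 0.25435
P₀ = 1/(2.50988 + 0.25435) = 1/2.76422 = 0.361765

Final: 0.361765


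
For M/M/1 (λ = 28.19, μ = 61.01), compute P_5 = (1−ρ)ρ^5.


ρ = 28.19/61.01 = 0.4621
P_n = (1−ρ)·ρ^n = (1 − 0.4621)·0.4621^5 = 0.5379·0.021061 = 0.011329

Final: 0.011329


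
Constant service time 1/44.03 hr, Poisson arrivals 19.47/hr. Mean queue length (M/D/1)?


ρ = 19.47/44.03 = 0.4422
M/D/1: Lq = ρ²/(2(1−ρ)) = 0.1955/(2·0.5578) = 0.17528

Final: 0.17528


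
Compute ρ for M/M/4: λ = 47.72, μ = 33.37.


ρ = λ/(cμ) = 47.72/(4·33.37) = 47.72/133.48 = 0.3575

Final: 0.3575


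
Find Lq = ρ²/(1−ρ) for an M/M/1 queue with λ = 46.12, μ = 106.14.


ρ = 46.12/106.14 = 0.4345
Lq = ρ²/(1−ρ) = 0.1888/0.5655 = 0.3339

Final: 0.3339


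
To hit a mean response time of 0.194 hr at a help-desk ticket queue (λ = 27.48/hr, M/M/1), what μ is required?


W = 1/(μ−λ) ⇒ μ − λ = 1/W = 1/0.194 = 5.1546
μ = λ + 1/W = 27.48 + 5.1546 = 32.6346 per hr

Final: 32.6346 /hr


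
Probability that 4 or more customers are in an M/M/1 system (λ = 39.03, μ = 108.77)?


ρ = 39.03/108.77 = 0.3588
P(N ≥ n) = ρ^n = 0.3588^4 = 0.016579

Final: 0.016579


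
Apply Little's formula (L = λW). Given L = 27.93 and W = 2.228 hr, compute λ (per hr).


λ = L/W = 27.93/2.228 = 12.5359 /hr

Final: 12.5359 /hr


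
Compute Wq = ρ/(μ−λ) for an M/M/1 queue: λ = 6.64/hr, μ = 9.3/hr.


ρ = 6.64/9.3 = 0.7140
Wq = ρ/(μ−λ) = 0.7140/(9.3 − 6.64) = 0.7140/2.66 = 0.2684 hr

Final: 0.2684 hr


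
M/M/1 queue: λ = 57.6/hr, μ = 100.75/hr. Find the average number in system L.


ρ = λ/μ = 57.6/100.75 = 0.5717
L = ρ/(1−ρ) = 0.5717/(1 − 0.5717) = 0.5717/0.4283 = 1.3349

Final: 1.3349


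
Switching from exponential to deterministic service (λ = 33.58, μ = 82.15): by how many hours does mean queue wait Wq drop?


ρ = 33.58/82.15 = 0.4088
Wq(M/M/1) = ρ/(μ−λ) = 0.4088/48.57 = 0.008416 hr
Wq(M/D/1) = ρ/(2(μ−λ)) = 0.004208 hr
Savings = 0.008416 − 0.004208 = 0.004208 hr

Final: 0.004208 hr


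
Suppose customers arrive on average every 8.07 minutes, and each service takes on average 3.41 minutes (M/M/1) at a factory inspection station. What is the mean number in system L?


λ = 60/8.07 = 7.4349 /hr
μ = 60/3.41 = 17.5953 /hr
ρ = λ/μ = 7.4349/17.5953 = 0.4226
L = ρ/(1−ρ) = 0.4226/0.5774 = 0.7318

Final: 0.7318


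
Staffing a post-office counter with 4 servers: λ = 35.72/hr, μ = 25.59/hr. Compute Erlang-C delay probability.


a = λ/μ = 1.3959; ρ = a/4 = 0.3490
P₀ = 0.245923 (from M/M/c formula)
C(c,a) = [a^c/(c!(1−ρ))]·P₀ = [3.79634/(24·0.6510)]·0.245923
= 0.24297·0.245923 = 0.059751

Final: 0.059751


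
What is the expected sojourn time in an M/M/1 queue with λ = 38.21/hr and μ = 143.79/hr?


W = 1/(μ−λ) = 1/(143.79 − 38.21) = 1/105.58 = 0.009471 hr

Final: 0.009471 hr


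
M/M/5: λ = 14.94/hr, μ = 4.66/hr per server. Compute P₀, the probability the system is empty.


a = λ/μ = 14.94/4.66 = 3.2060; ρ = a/c = 0.6412
Σ_{k=0}^{4} a^k/k! (terms k=0..4) = 1.00000 + 3.20601 + 5.13925 + 5.49216 + 4.40197 = 19.23938
Tail: a^5/(5!(1−ρ)) = 338.70640/(120·0.3588) = 7.86669
P₀ = 1/(19.23938 + 7.86669) = 1/27.10607 = 0.036892

Final: 0.036892


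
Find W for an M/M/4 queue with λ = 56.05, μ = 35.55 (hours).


a = 1.5767; ρ = 0.3942; P₀ = 0.204174
Lq = P₀·a^c·ρ/(c!(1−ρ)²) = 0.05645
Wq = Lq/λ = 0.05645/56.05 = 0.001007 hr
W = Wq + 1/μ = 0.001007 + 0.02813 = 0.02914 hr

Final: 0.02914 hr


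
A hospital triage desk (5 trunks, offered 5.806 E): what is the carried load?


B(5,5.806) = 0.346640 (Erlang-B)
Carried load = a(1 − B) = 5.806·(1 − 0.346640) = 5.806·0.653360 = 3.7934 E

Final: 3.7934 Erlangs


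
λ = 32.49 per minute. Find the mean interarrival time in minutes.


Mean interarrival time = 1/λ = 1/32.49 minute = 0.03078 minute
In minutes: 0.03078 × 1 = 0.03078 min

Final: 0.03078 min
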